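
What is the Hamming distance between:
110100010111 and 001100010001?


XOR: 111000000110
Count of 1s: 5

5


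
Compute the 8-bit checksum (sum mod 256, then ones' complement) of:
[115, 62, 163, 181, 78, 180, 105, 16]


Sum = 900 mod 256 = 132
Complement = 123

123


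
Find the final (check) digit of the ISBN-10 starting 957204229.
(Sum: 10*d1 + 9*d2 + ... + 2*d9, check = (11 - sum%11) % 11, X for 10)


Weighted sum: 257
257 mod 11 = 4

Check digit: 7


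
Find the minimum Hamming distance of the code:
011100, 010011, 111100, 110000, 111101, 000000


Comparing all pairs, minimum distance: 1
Can detect 0 errors, correct 0 errors

1


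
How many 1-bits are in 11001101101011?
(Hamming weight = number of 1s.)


Counting 1s in 11001101101011

9


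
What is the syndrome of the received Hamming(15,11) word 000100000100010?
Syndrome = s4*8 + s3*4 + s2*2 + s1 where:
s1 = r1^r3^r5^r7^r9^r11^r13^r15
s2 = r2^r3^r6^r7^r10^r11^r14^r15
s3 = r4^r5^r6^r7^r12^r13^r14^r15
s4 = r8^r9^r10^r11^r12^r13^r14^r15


s1=0, s2=0, s3=0, s4=0

Syndrome = 0 (no error)


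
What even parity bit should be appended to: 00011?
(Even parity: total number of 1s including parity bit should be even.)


Number of 1s in data: 2
Parity bit: 0

0


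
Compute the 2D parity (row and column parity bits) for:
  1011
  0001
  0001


Row parities: 111
Column parities: 1011

Row P: 111, Col P: 1011, Corner: 1


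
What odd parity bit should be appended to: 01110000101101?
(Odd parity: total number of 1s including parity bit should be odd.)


Number of 1s in data: 7
Parity bit: 0

0


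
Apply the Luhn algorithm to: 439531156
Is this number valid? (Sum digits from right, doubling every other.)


Luhn sum = 33
33 mod 10 = 3

Invalid (Luhn sum mod 10 = 3)


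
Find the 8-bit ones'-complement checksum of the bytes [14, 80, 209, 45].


Sum = 348 mod 256 = 92
Complement = 163

163


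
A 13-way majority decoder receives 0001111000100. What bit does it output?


Ones: 5 out of 13
Threshold: 7

0 (5/13 voted 1)


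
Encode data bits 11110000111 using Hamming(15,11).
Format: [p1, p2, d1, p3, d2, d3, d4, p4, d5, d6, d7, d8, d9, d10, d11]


Parity bits: p1=1, p2=1, p3=0, p4=1

111011110000111


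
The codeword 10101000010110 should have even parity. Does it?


Number of 1s: 6

Yes, parity is correct (6 ones)


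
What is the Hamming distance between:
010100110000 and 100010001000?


XOR: 110110111000
Count of 1s: 7

7


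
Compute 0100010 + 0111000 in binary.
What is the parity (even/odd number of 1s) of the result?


0100010 = 34
0111000 = 56
Sum = 90 = 1011010
1s count = 4

even parity (4 ones in 1011010)


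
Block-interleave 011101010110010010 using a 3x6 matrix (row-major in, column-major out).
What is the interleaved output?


Matrix:
  011101
  010110
  010010
Read columns: 000111100110011100

000111100110011100


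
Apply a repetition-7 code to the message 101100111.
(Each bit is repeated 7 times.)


Each bit -> 7 copies

111111100000001111111111111100000000000000111111111111111111111


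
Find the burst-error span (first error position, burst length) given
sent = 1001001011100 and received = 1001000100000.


XOR: 0000001111100

Burst at position 6, length 5


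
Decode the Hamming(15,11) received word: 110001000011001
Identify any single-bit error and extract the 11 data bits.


Syndrome = 13: error at position 13

Data: 00100011101 (corrected bit 13)


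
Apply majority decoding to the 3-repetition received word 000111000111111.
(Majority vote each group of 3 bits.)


Groups: 000, 111, 000, 111, 111
Majority votes: 01011

01011


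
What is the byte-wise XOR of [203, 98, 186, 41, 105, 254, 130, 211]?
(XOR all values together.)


XOR chain: 203 ^ 98 ^ 186 ^ 41 ^ 105 ^ 254 ^ 130 ^ 211 = 252

252


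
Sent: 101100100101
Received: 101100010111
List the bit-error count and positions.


XOR: 000000110010

3 error(s) at position(s): 6, 7, 10


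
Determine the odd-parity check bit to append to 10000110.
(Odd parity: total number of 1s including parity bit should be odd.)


Number of 1s in data: 3
Parity bit: 0

0


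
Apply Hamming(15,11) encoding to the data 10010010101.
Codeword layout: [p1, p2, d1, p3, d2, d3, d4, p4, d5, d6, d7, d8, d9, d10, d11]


Parity bits: p1=1, p2=0, p3=1, p4=1

101100110010101


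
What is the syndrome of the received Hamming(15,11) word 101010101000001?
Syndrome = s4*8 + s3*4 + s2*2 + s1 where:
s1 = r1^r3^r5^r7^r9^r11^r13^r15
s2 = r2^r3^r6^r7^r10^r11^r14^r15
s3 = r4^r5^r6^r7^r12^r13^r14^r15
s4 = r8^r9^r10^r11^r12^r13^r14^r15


s1=0, s2=1, s3=1, s4=0

Syndrome = 6 (error at position 6)


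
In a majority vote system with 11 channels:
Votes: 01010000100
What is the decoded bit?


Ones: 3 out of 11
Threshold: 6

0 (3/11 voted 1)


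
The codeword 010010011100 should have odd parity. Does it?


Number of 1s: 5

Yes, parity is correct (5 ones)


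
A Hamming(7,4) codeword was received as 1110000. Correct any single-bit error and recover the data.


Syndrome = 0: no error detected

Data: 1000 (no errors)


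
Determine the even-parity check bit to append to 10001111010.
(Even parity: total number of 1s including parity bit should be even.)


Number of 1s in data: 6
Parity bit: 0

0


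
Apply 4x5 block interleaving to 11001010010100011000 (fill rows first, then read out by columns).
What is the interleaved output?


Matrix:
  11001
  01001
  01000
  11000
Read columns: 10011111000000001100

10011111000000001100


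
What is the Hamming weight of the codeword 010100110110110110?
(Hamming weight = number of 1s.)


Counting 1s in 010100110110110110

10


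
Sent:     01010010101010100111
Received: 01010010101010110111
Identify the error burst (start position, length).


XOR: 00000000000000010000

Burst at position 15, length 1


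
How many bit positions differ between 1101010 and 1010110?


XOR: 0111100
Count of 1s: 4

4


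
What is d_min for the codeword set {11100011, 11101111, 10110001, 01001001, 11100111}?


Comparing all pairs, minimum distance: 1
Can detect 0 errors, correct 0 errors

1


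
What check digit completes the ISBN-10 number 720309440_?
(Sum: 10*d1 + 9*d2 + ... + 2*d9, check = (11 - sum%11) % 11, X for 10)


Weighted sum: 182
182 mod 11 = 6

Check digit: 5


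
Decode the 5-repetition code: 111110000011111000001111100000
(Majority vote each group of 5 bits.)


Groups: 11111, 00000, 11111, 00000, 11111, 00000
Majority votes: 101010

101010


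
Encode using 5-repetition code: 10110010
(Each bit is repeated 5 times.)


Each bit -> 5 copies

1111100000111111111100000000001111100000


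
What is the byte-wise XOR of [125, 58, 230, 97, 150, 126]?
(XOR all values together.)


XOR chain: 125 ^ 58 ^ 230 ^ 97 ^ 150 ^ 126 = 40

40


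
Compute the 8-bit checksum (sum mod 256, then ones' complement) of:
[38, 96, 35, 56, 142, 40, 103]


Sum = 510 mod 256 = 254
Complement = 1

1


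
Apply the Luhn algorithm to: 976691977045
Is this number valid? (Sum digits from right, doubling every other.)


Luhn sum = 69
69 mod 10 = 9

Invalid (Luhn sum mod 10 = 9)


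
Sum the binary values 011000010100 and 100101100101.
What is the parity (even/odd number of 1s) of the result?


011000010100 = 1556
100101100101 = 2405
Sum = 3961 = 111101111001
1s count = 9

odd parity (9 ones in 111101111001)


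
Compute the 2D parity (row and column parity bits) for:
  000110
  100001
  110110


Row parities: 000
Column parities: 010001

Row P: 000, Col P: 010001, Corner: 0


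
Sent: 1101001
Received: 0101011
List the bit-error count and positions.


XOR: 1000010

2 error(s) at position(s): 0, 5


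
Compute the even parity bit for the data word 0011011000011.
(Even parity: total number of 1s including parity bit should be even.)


Number of 1s in data: 6
Parity bit: 0

0


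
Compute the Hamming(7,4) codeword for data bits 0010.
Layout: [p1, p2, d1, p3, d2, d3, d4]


Parity bits: p1=0, p2=1, p3=1

0101010


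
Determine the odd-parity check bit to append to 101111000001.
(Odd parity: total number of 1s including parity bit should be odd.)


Number of 1s in data: 6
Parity bit: 1

1


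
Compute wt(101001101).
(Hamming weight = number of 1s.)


Counting 1s in 101001101

5


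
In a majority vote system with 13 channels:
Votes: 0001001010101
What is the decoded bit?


Ones: 5 out of 13
Threshold: 7

0 (5/13 voted 1)


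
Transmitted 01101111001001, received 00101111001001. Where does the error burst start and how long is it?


XOR: 01000000000000

Burst at position 1, length 1


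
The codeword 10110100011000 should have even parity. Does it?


Number of 1s: 6

Yes, parity is correct (6 ones)


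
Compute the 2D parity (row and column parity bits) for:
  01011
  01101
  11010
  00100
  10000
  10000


Row parities: 111111
Column parities: 11000

Row P: 111111, Col P: 11000, Corner: 0


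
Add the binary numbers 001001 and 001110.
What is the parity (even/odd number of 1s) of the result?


001001 = 9
001110 = 14
Sum = 23 = 10111
1s count = 4

even parity (4 ones in 10111)


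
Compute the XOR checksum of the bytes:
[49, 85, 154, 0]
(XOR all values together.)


XOR chain: 49 ^ 85 ^ 154 ^ 0 = 254

254


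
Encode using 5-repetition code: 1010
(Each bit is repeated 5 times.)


Each bit -> 5 copies

11111000001111100000


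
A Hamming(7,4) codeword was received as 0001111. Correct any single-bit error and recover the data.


Syndrome = 0: no error detected

Data: 0111 (no errors)


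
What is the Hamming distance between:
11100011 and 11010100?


XOR: 00110111
Count of 1s: 5

5


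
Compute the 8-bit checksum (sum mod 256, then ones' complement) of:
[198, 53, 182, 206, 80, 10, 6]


Sum = 735 mod 256 = 223
Complement = 32

32


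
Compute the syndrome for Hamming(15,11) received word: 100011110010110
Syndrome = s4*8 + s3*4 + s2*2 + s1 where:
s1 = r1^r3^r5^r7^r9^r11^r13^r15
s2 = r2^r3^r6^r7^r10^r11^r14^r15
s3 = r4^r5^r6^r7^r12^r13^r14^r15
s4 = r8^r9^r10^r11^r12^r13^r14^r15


s1=1, s2=0, s3=1, s4=0

Syndrome = 5 (error at position 5)


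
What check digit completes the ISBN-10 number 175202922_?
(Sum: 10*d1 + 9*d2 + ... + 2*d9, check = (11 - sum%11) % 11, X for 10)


Weighted sum: 183
183 mod 11 = 7

Check digit: 4


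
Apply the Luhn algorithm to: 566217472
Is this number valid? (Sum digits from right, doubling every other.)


Luhn sum = 35
35 mod 10 = 5

Invalid (Luhn sum mod 10 = 5)


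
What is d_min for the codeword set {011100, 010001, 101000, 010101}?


Comparing all pairs, minimum distance: 1
Can detect 0 errors, correct 0 errors

1


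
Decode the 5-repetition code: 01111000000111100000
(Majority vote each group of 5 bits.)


Groups: 01111, 00000, 01111, 00000
Majority votes: 1010

1010


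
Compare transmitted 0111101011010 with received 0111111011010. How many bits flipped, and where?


XOR: 0000010000000

1 error(s) at position(s): 5


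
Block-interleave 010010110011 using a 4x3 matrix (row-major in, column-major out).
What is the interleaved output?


Matrix:
  010
  010
  110
  011
Read columns: 001011110001

001011110001


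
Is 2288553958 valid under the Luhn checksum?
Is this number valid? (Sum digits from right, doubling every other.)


Luhn sum = 51
51 mod 10 = 1

Invalid (Luhn sum mod 10 = 1)


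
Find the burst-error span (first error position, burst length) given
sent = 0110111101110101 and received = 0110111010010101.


XOR: 0000000111100000

Burst at position 7, length 4


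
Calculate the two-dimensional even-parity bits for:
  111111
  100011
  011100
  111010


Row parities: 0110
Column parities: 111010

Row P: 0110, Col P: 111010, Corner: 0


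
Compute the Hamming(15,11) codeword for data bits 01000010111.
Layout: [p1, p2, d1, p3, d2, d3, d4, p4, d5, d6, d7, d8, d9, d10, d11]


Parity bits: p1=0, p2=1, p3=0, p4=0

010010000010111


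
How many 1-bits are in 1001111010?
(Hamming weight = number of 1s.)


Counting 1s in 1001111010

6


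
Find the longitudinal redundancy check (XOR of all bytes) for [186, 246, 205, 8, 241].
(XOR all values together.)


XOR chain: 186 ^ 246 ^ 205 ^ 8 ^ 241 = 120

120


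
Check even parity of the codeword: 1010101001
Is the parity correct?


Number of 1s: 5

No, parity error (5 ones)


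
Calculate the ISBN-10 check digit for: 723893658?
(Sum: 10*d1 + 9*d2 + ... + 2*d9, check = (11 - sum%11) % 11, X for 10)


Weighted sum: 292
292 mod 11 = 6

Check digit: 5


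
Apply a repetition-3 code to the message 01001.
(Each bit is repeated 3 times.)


Each bit -> 3 copies

000111000000111


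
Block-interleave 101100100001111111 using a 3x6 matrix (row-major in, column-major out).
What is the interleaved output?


Matrix:
  101100
  100001
  111111
Read columns: 111001101101001011

111001101101001011


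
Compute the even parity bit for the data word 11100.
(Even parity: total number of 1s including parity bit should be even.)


Number of 1s in data: 3
Parity bit: 1

1


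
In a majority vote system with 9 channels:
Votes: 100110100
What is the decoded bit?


Ones: 4 out of 9
Threshold: 5

0 (4/9 voted 1)


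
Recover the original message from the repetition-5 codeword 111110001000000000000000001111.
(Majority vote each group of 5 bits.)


Groups: 11111, 00010, 00000, 00000, 00000, 01111
Majority votes: 100001

100001


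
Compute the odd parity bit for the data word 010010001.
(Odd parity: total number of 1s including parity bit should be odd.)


Number of 1s in data: 3
Parity bit: 0

0


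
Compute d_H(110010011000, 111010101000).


XOR: 001000110000
Count of 1s: 3

3


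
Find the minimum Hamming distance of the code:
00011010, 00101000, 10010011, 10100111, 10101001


Comparing all pairs, minimum distance: 2
Can detect 1 errors, correct 0 errors

2


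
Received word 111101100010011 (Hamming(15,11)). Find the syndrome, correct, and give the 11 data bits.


Syndrome = 15: error at position 15

Data: 10110010010 (corrected bit 15)


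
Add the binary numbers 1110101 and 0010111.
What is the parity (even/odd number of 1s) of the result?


1110101 = 117
0010111 = 23
Sum = 140 = 10001100
1s count = 3

odd parity (3 ones in 10001100)


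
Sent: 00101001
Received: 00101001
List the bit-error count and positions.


XOR: 00000000

0 errors (received matches sent)


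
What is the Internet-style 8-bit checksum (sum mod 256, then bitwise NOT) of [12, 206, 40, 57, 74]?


Sum = 389 mod 256 = 133
Complement = 122

122


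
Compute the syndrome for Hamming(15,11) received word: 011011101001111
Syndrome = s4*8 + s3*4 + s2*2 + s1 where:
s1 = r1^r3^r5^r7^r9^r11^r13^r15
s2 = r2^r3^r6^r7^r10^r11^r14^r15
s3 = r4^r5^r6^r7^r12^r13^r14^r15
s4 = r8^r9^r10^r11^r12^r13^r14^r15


s1=0, s2=0, s3=1, s4=1

Syndrome = 12 (error at position 12)


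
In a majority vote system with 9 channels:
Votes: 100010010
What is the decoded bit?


Ones: 3 out of 9
Threshold: 5

0 (3/9 voted 1)


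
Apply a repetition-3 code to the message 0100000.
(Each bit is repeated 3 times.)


Each bit -> 3 copies

000111000000000000000


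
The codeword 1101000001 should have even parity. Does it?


Number of 1s: 4

Yes, parity is correct (4 ones)


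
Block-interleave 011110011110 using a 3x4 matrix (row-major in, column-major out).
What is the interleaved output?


Matrix:
  0111
  1001
  1110
Read columns: 011101101110

011101101110


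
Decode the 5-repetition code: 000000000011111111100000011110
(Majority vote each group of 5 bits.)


Groups: 00000, 00000, 11111, 11110, 00000, 11110
Majority votes: 001101

001101


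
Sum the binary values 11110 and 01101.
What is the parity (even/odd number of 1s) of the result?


11110 = 30
01101 = 13
Sum = 43 = 101011
1s count = 4

even parity (4 ones in 101011)


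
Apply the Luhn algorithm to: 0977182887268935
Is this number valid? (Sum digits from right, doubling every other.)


Luhn sum = 94
94 mod 10 = 4

Invalid (Luhn sum mod 10 = 4)


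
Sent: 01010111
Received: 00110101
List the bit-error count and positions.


XOR: 01100010

3 error(s) at position(s): 1, 2, 6


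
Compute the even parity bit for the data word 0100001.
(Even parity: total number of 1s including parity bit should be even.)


Number of 1s in data: 2
Parity bit: 0

0


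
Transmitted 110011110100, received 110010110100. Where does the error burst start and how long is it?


XOR: 000001000000

Burst at position 5, length 1


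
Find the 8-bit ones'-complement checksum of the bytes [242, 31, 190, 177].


Sum = 640 mod 256 = 128
Complement = 127

127


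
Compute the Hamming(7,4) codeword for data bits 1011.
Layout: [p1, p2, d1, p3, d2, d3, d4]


Parity bits: p1=0, p2=1, p3=0

0110011


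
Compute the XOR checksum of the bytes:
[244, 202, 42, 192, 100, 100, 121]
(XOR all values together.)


XOR chain: 244 ^ 202 ^ 42 ^ 192 ^ 100 ^ 100 ^ 121 = 173

173


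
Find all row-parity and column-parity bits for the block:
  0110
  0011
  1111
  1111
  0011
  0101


Row parities: 000000
Column parities: 0011

Row P: 000000, Col P: 0011, Corner: 0


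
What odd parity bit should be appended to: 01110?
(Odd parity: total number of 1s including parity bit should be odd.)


Number of 1s in data: 3
Parity bit: 0

0


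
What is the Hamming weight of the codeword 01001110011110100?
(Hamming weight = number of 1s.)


Counting 1s in 01001110011110100

9


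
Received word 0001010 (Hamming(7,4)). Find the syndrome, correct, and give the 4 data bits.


Syndrome = 2: error at position 2

Data: 0010 (corrected bit 2)


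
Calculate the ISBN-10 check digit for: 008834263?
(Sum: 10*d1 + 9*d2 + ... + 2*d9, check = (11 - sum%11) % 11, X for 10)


Weighted sum: 190
190 mod 11 = 3

Check digit: 8


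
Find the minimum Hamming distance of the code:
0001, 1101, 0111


Comparing all pairs, minimum distance: 2
Can detect 1 errors, correct 0 errors

2


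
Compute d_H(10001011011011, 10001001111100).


XOR: 00000010100111
Count of 1s: 5

5


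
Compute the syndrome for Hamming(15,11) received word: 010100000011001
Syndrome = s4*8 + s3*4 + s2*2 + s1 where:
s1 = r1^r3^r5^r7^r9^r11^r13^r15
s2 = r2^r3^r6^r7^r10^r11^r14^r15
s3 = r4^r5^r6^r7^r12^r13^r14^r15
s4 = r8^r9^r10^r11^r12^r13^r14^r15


s1=0, s2=1, s3=1, s4=1

Syndrome = 14 (error at position 14)


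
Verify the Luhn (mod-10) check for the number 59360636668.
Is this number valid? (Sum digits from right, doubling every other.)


Luhn sum = 46
46 mod 10 = 6

Invalid (Luhn sum mod 10 = 6)


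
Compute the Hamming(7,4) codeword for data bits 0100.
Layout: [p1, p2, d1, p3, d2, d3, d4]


Parity bits: p1=1, p2=0, p3=1

1001100


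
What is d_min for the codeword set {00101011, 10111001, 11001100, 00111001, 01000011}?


Comparing all pairs, minimum distance: 1
Can detect 0 errors, correct 0 errors

1


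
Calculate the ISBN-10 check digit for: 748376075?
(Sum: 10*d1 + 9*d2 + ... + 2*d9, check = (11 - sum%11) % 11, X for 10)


Weighted sum: 294
294 mod 11 = 8

Check digit: 3


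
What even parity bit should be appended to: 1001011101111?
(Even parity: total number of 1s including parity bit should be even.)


Number of 1s in data: 9
Parity bit: 1

1


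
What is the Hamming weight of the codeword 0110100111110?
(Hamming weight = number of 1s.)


Counting 1s in 0110100111110

8


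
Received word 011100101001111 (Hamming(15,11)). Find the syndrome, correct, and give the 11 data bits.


Syndrome = 11: error at position 11

Data: 10011011111 (corrected bit 11)


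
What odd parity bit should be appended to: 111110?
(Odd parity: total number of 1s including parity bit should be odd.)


Number of 1s in data: 5
Parity bit: 0

0


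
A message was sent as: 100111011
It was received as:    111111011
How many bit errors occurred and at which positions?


XOR: 011000000

2 error(s) at position(s): 1, 2


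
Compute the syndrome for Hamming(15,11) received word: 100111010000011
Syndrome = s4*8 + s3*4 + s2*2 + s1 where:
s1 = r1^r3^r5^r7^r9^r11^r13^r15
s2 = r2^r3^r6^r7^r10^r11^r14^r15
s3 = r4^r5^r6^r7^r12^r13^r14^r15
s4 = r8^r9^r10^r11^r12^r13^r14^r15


s1=1, s2=1, s3=1, s4=1

Syndrome = 15 (error at position 15)


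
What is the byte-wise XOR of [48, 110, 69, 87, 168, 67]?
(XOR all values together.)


XOR chain: 48 ^ 110 ^ 69 ^ 87 ^ 168 ^ 67 = 167

167


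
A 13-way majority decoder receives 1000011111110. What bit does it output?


Ones: 8 out of 13
Threshold: 7

1 (8/13 voted 1)


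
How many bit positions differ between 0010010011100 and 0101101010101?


XOR: 0111111001001
Count of 1s: 8

8


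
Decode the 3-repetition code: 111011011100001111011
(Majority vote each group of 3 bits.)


Groups: 111, 011, 011, 100, 001, 111, 011
Majority votes: 1110011

1110011


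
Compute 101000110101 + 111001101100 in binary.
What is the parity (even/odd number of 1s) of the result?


101000110101 = 2613
111001101100 = 3692
Sum = 6305 = 1100010100001
1s count = 5

odd parity (5 ones in 1100010100001)


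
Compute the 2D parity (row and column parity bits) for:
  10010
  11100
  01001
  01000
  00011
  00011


Row parities: 010100
Column parities: 01111

Row P: 010100, Col P: 01111, Corner: 0


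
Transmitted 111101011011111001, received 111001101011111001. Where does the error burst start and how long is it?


XOR: 000100110000000000

Burst at position 3, length 5


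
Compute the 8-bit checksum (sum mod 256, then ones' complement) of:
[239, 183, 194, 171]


Sum = 787 mod 256 = 19
Complement = 236

236


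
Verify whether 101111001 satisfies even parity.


Number of 1s: 6

Yes, parity is correct (6 ones)


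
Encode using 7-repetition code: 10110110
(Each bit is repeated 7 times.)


Each bit -> 7 copies

11111110000000111111111111110000000111111111111110000000


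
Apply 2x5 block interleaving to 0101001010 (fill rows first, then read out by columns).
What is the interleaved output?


Matrix:
  01010
  01010
Read columns: 0011001100

0011001100


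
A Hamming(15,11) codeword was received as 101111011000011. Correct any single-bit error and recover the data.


Syndrome = 5: error at position 5

Data: 10101000011 (corrected bit 5)


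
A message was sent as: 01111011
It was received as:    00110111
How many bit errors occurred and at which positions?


XOR: 01001100

3 error(s) at position(s): 1, 4, 5


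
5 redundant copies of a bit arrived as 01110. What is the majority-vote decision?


Ones: 3 out of 5
Threshold: 3

1 (3/5 voted 1)


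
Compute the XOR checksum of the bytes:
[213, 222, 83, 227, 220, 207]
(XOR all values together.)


XOR chain: 213 ^ 222 ^ 83 ^ 227 ^ 220 ^ 207 = 168

168


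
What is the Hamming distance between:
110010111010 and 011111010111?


XOR: 101101101101
Count of 1s: 8

8


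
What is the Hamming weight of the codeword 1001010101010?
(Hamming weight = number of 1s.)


Counting 1s in 1001010101010

6


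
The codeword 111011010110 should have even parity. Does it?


Number of 1s: 8

Yes, parity is correct (8 ones)


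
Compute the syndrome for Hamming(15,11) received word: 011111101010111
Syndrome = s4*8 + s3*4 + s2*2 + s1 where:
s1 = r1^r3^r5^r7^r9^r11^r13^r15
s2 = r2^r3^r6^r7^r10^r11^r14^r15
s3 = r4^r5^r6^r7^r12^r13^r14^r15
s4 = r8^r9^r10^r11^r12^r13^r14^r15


s1=1, s2=1, s3=1, s4=1

Syndrome = 15 (error at position 15)


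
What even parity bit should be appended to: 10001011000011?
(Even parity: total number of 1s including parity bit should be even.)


Number of 1s in data: 6
Parity bit: 0

0


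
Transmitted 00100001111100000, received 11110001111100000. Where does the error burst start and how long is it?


XOR: 11010000000000000

Burst at position 0, length 4


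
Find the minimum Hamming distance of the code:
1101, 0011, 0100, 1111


Comparing all pairs, minimum distance: 1
Can detect 0 errors, correct 0 errors

1


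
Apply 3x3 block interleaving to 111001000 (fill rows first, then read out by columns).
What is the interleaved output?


Matrix:
  111
  001
  000
Read columns: 100100110

100100110


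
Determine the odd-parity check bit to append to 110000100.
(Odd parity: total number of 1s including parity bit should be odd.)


Number of 1s in data: 3
Parity bit: 0

0


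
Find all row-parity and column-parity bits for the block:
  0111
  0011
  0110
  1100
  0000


Row parities: 10000
Column parities: 1110

Row P: 10000, Col P: 1110, Corner: 1


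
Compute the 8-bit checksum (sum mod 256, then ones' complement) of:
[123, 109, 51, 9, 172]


Sum = 464 mod 256 = 208
Complement = 47

47


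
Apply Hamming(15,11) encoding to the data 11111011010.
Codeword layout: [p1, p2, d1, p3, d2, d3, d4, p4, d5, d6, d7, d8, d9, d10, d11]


Parity bits: p1=1, p2=1, p3=1, p4=0

111111101011010


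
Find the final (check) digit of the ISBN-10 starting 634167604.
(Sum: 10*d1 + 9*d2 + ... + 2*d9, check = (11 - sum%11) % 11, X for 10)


Weighted sum: 229
229 mod 11 = 9

Check digit: 2


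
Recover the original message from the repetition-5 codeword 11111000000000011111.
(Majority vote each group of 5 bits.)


Groups: 11111, 00000, 00000, 11111
Majority votes: 1001

1001


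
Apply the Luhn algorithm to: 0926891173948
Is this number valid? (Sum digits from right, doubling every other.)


Luhn sum = 72
72 mod 10 = 2

Invalid (Luhn sum mod 10 = 2)


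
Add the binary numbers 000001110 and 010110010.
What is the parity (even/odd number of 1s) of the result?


000001110 = 14
010110010 = 178
Sum = 192 = 11000000
1s count = 2

even parity (2 ones in 11000000)


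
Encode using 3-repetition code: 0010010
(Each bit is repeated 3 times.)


Each bit -> 3 copies

000000111000000111000


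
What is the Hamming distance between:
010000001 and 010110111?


XOR: 000110110
Count of 1s: 4

4


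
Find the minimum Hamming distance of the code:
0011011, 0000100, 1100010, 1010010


Comparing all pairs, minimum distance: 2
Can detect 1 errors, correct 0 errors

2


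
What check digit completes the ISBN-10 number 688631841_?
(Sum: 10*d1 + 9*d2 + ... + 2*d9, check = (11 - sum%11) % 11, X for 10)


Weighted sum: 307
307 mod 11 = 10

Check digit: 1


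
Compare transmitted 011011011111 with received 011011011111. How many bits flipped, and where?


XOR: 000000000000

0 errors (received matches sent)


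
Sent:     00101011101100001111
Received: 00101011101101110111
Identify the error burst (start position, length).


XOR: 00000000000001111000

Burst at position 13, length 4


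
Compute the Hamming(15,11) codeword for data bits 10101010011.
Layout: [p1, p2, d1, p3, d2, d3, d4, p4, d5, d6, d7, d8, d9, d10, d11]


Parity bits: p1=0, p2=1, p3=1, p4=0

011101001010011


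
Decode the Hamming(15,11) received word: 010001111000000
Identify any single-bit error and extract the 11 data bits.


Syndrome = 2: error at position 2

Data: 00111000000 (corrected bit 2)


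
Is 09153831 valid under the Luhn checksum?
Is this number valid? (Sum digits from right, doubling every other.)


Luhn sum = 37
37 mod 10 = 7

Invalid (Luhn sum mod 10 = 7)


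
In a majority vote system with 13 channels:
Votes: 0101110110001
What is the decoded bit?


Ones: 7 out of 13
Threshold: 7

1 (7/13 voted 1)


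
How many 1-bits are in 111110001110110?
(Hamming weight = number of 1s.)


Counting 1s in 111110001110110

10


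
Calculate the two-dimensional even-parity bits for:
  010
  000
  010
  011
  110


Row parities: 10100
Column parities: 101

Row P: 10100, Col P: 101, Corner: 0


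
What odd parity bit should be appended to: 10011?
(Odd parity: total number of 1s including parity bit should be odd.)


Number of 1s in data: 3
Parity bit: 0

0


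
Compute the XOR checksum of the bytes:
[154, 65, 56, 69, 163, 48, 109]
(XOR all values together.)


XOR chain: 154 ^ 65 ^ 56 ^ 69 ^ 163 ^ 48 ^ 109 = 88

88


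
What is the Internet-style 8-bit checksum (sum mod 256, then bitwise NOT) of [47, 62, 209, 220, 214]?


Sum = 752 mod 256 = 240
Complement = 15

15


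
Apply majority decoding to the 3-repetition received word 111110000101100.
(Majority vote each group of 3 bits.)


Groups: 111, 110, 000, 101, 100
Majority votes: 11010

11010


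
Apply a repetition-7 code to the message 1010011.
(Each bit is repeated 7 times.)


Each bit -> 7 copies

1111111000000011111110000000000000011111111111111


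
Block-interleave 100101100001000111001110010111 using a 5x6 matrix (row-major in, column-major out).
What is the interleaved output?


Matrix:
  100101
  100001
  000111
  001110
  010111
Read columns: 110000000100010101110011111101

110000000100010101110011111101


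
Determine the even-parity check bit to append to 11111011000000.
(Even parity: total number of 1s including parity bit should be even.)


Number of 1s in data: 7
Parity bit: 1

1


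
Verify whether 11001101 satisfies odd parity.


Number of 1s: 5

Yes, parity is correct (5 ones)


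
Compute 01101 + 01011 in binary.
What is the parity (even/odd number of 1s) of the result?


01101 = 13
01011 = 11
Sum = 24 = 11000
1s count = 2

even parity (2 ones in 11000)


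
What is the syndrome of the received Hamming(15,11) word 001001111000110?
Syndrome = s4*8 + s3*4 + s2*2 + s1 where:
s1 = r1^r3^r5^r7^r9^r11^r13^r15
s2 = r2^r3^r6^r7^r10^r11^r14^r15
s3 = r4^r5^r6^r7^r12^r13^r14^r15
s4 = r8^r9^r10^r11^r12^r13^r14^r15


s1=0, s2=0, s3=0, s4=0

Syndrome = 0 (no error)


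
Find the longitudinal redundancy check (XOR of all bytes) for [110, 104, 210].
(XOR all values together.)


XOR chain: 110 ^ 104 ^ 210 = 212

212


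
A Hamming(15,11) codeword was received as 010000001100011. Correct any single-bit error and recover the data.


Syndrome = 0: no error detected

Data: 00001100011 (no errors)


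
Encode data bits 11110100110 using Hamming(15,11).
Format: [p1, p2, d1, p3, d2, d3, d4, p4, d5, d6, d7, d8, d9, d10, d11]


Parity bits: p1=0, p2=1, p3=1, p4=1

011111110100110


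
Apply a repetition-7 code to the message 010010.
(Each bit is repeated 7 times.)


Each bit -> 7 copies

000000011111110000000000000011111110000000


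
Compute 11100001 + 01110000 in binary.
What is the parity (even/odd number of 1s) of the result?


11100001 = 225
01110000 = 112
Sum = 337 = 101010001
1s count = 4

even parity (4 ones in 101010001)


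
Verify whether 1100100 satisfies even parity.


Number of 1s: 3

No, parity error (3 ones)


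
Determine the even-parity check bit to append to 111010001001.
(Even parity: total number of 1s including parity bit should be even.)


Number of 1s in data: 6
Parity bit: 0

0


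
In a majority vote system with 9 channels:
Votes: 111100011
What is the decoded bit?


Ones: 6 out of 9
Threshold: 5

1 (6/9 voted 1)


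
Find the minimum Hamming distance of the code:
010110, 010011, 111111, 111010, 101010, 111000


Comparing all pairs, minimum distance: 1
Can detect 0 errors, correct 0 errors

1


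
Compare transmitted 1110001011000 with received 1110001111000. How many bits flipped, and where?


XOR: 0000000100000

1 error(s) at position(s): 7


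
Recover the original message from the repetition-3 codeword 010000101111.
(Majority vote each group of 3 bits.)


Groups: 010, 000, 101, 111
Majority votes: 0011

0011


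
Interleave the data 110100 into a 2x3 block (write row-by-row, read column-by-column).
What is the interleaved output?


Matrix:
  110
  100
Read columns: 111000

111000


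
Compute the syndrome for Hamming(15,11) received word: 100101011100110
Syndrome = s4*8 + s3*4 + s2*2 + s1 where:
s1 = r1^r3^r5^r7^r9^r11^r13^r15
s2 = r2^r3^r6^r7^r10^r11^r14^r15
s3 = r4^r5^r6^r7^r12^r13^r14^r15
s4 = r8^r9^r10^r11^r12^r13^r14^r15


s1=1, s2=1, s3=0, s4=1

Syndrome = 11 (error at position 11)


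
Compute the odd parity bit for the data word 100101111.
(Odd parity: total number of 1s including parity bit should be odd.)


Number of 1s in data: 6
Parity bit: 1

1


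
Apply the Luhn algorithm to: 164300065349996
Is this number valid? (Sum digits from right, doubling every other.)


Luhn sum = 65
65 mod 10 = 5

Invalid (Luhn sum mod 10 = 5)


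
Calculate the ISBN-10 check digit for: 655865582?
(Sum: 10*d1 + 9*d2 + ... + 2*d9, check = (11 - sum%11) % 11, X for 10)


Weighted sum: 310
310 mod 11 = 2

Check digit: 9


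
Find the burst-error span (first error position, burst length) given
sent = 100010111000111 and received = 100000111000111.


XOR: 000010000000000

Burst at position 4, length 1


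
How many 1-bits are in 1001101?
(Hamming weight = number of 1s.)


Counting 1s in 1001101

4


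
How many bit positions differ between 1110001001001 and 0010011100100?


XOR: 1100010101101
Count of 1s: 7

7


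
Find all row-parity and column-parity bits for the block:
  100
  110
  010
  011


Row parities: 1010
Column parities: 011

Row P: 1010, Col P: 011, Corner: 0


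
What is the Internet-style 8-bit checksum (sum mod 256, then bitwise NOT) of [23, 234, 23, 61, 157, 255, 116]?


Sum = 869 mod 256 = 101
Complement = 154

154


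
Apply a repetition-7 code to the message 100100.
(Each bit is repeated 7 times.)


Each bit -> 7 copies

111111100000000000000111111100000000000000


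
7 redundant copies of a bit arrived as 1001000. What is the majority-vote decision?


Ones: 2 out of 7
Threshold: 4

0 (2/7 voted 1)


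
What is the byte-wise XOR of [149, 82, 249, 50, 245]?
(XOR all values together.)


XOR chain: 149 ^ 82 ^ 249 ^ 50 ^ 245 = 249

249


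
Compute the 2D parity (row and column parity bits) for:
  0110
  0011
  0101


Row parities: 000
Column parities: 0000

Row P: 000, Col P: 0000, Corner: 0


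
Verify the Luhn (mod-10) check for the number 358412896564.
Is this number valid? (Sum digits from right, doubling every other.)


Luhn sum = 57
57 mod 10 = 7

Invalid (Luhn sum mod 10 = 7)


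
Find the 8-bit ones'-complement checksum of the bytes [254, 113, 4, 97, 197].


Sum = 665 mod 256 = 153
Complement = 102

102


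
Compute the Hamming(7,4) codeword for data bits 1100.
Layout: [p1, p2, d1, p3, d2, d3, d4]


Parity bits: p1=0, p2=1, p3=1

0111100


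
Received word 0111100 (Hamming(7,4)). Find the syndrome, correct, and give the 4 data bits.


Syndrome = 0: no error detected

Data: 1100 (no errors)


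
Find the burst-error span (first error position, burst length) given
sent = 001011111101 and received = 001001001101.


XOR: 000010110000

Burst at position 4, length 4


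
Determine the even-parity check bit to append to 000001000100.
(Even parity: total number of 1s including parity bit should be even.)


Number of 1s in data: 2
Parity bit: 0

0


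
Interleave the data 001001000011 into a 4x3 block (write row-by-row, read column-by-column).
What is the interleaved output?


Matrix:
  001
  001
  000
  011
Read columns: 000000011101

000000011101


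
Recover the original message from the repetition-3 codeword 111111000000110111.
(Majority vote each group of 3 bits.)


Groups: 111, 111, 000, 000, 110, 111
Majority votes: 110011

110011


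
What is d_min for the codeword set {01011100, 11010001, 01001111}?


Comparing all pairs, minimum distance: 3
Can detect 2 errors, correct 1 errors

3


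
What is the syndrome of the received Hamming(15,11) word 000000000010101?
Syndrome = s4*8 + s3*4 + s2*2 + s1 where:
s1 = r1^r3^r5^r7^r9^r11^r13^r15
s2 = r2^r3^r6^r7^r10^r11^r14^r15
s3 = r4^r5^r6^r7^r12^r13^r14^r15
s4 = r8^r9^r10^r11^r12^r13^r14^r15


s1=1, s2=0, s3=0, s4=1

Syndrome = 9 (error at position 9)


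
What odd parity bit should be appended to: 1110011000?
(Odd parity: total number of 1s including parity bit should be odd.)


Number of 1s in data: 5
Parity bit: 0

0


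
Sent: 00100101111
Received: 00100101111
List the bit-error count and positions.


XOR: 00000000000

0 errors (received matches sent)


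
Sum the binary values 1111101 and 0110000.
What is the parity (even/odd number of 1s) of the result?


1111101 = 125
0110000 = 48
Sum = 173 = 10101101
1s count = 5

odd parity (5 ones in 10101101)


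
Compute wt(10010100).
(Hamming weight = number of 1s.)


Counting 1s in 10010100

3


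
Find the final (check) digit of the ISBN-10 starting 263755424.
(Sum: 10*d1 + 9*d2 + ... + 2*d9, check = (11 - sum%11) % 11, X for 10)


Weighted sum: 232
232 mod 11 = 1

Check digit: X


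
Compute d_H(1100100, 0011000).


XOR: 1111100
Count of 1s: 5

5


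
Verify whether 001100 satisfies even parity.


Number of 1s: 2

Yes, parity is correct (2 ones)


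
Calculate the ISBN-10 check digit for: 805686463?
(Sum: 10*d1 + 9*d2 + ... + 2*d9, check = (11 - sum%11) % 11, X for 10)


Weighted sum: 280
280 mod 11 = 5

Check digit: 6


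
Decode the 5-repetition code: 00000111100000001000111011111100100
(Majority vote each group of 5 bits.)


Groups: 00000, 11110, 00000, 01000, 11101, 11111, 00100
Majority votes: 0100110

0100110


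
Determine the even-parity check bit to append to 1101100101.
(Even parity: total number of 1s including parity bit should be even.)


Number of 1s in data: 6
Parity bit: 0

0


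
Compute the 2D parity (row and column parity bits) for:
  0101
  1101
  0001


Row parities: 011
Column parities: 1001

Row P: 011, Col P: 1001, Corner: 0


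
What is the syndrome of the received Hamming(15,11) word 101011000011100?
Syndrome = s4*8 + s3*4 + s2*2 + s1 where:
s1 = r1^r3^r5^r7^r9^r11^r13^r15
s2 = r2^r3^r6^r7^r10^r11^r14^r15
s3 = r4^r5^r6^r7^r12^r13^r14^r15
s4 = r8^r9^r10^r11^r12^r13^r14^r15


s1=1, s2=1, s3=0, s4=1

Syndrome = 11 (error at position 11)


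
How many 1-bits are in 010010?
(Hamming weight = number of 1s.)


Counting 1s in 010010

2


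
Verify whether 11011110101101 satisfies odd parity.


Number of 1s: 10

No, parity error (10 ones)


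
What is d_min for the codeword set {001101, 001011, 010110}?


Comparing all pairs, minimum distance: 2
Can detect 1 errors, correct 0 errors

2


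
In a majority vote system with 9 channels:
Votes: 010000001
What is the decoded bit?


Ones: 2 out of 9
Threshold: 5

0 (2/9 voted 1)


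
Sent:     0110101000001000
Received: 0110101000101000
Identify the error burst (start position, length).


XOR: 0000000000100000

Burst at position 10, length 1


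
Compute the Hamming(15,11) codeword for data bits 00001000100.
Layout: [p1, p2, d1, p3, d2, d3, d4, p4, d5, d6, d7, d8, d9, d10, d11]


Parity bits: p1=0, p2=0, p3=1, p4=0

000100001000100


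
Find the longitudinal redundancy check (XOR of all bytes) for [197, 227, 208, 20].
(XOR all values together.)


XOR chain: 197 ^ 227 ^ 208 ^ 20 = 226

226


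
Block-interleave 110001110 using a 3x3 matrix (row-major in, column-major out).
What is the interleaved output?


Matrix:
  110
  001
  110
Read columns: 101101010

101101010


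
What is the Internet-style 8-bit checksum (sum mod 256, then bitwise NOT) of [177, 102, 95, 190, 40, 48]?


Sum = 652 mod 256 = 140
Complement = 115

115
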